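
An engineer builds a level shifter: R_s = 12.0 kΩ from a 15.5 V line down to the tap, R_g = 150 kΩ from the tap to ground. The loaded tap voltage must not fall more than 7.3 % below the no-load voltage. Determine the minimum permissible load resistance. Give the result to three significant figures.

Output resistance R_th = R_s‖R_g = (12.0 × 150)/162.0 = 11.11 kΩ.
The fractional drop is R_th/(R_th + R_L); requiring this ≤ 0.0730 gives R_L ≥ R_th(1/0.0730 − 1) = 11.11 × 12.70 = 141 kΩ.

R_L(min) ≈ 141 kΩ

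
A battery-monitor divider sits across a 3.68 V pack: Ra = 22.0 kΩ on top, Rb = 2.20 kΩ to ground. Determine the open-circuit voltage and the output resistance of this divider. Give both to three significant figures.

V_th = 0.335 V, R_th = 2.00 kΩ

V_th is the open-circuit tap voltage: 3.68 × 2.20/(22.0 + 2.20) = 0.335 V.
With the supply zeroed, Ra and Rb appear in parallel from the tap: R_th = Ra‖Rb = (22.0 × 2.20)/24.20 = 2.00 kΩ.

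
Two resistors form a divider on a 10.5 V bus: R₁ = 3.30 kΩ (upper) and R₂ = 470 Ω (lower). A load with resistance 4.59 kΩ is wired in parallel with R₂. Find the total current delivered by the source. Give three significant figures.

I ≈ 2.82 mA

R₂‖R_L = 426.3 Ω, so the source sees R₁ + R₂‖R_L = 3726 Ω.
I = 10.5 V / 3726 Ω = 2.82 mA.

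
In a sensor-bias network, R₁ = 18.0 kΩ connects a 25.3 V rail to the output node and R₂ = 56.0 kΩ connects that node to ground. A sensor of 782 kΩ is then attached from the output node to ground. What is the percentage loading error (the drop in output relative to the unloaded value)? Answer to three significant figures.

The divider's output (Thévenin) resistance is R₁‖R₂ = 13.62 kΩ.
Fractional drop under load = R_th/(R_th + R_L) = 13.62 / (13.62 + 782) = 0.01712.
So the output falls by 1.71 %.

1.71 %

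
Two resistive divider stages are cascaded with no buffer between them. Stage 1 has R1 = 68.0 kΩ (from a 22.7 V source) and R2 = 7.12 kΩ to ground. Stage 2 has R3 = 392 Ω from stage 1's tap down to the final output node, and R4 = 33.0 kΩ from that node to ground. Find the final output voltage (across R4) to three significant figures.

V_out ≈ 1.78 V

Stage 2 presents R3+R4 = 33390 Ω as a load on stage 1's tap.
Stage 1's lower leg becomes R2‖(R3+R4) = 5869 Ω, so V_mid = 22.7 × 5869/73870 = 1.803 V.
Stage 2 is itself unloaded: V_out = V_mid × R4/(R3+R4) = 1.803 × 33000/33390 = 1.78 V.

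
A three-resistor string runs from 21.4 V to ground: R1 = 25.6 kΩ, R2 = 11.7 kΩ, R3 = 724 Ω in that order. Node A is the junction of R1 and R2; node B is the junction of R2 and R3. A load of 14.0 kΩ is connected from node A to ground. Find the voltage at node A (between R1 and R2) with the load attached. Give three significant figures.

Below node A the series string R2+R3 = 12420 Ω sits in parallel with the 14000 Ω load: 6583 Ω.
V_A = 21.4 × 6583/(25600 + 6583) = 4.38 V.

V ≈ 4.38 V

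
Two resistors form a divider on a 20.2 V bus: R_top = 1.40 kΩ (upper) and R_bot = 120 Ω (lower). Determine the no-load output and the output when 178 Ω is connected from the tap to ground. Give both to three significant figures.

Open-circuit: V = 20.2 × 120/(1400 + 120) = 1.59 V.
With the load, R_bot becomes R_bot‖R_L = 71.68 Ω, so V = 20.2 × 71.68/1472 = 0.984 V.

Unloaded: 1.59 V; loaded: 0.984 V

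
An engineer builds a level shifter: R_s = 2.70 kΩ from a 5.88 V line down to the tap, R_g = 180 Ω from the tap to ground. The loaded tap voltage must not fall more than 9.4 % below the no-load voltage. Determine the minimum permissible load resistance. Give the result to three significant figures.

R_L(min) ≈ 1.63 kΩ

Output resistance R_th = R_s‖R_g = (2700 × 180)/2880 = 168.8 Ω.
The fractional drop is R_th/(R_th + R_L); requiring this ≤ 0.0940 gives R_L ≥ R_th(1/0.0940 − 1) = 168.8 × 9.638 = 1.63 kΩ.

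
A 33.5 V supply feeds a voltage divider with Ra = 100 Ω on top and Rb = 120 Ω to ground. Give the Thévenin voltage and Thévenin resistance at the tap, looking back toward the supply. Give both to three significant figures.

V_th is the open-circuit tap voltage: 33.5 × 120/(100 + 120) = 18.3 V.
With the supply zeroed, Ra and Rb appear in parallel from the tap: R_th = Ra‖Rb = (100 × 120)/220.0 = 54.5 Ω.

V_th = 18.3 V, R_th = 54.5 Ω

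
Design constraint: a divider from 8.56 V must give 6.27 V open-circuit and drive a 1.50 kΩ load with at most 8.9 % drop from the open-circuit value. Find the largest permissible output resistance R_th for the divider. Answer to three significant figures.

R_th ≤ 147 Ω

Loading drop = R_th/(R_th + R_L) ≤ 0.0890, so R_th ≤ R_L · ε/(1−ε) = 1.50 kΩ × 0.0890/0.9110 = 147 Ω.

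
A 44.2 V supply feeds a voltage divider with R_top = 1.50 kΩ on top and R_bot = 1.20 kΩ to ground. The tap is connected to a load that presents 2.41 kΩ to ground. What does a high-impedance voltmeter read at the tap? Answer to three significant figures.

The load sits in parallel with R_bot: R_bot‖R_L = (1.20 × 2.41) / (1.20 + 2.41) = 0.8011 kΩ.
V_out = 44.2 × 0.8011 / (1.50 + 0.8011) = 44.2 × 0.8011/2.301 = 15.4 V.

V_out ≈ 15.4 V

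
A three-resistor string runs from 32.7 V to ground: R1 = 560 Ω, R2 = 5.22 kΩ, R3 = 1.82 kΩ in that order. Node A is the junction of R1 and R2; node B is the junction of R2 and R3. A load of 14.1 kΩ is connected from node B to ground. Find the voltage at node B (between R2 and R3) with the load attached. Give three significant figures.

At node B, R3 is in parallel with the load: R3‖R_L = 1612 Ω.
Below node A the resistance is R2 + (R3‖R_L) = 6832 Ω, so V_A = 32.7 × 6832/7392 = 30.22 V.
Then V_B = V_A × (R3‖R_L)/(R2 + R3‖R_L) = 30.22 × 1612/6832 = 7.13 V.

V ≈ 7.13 V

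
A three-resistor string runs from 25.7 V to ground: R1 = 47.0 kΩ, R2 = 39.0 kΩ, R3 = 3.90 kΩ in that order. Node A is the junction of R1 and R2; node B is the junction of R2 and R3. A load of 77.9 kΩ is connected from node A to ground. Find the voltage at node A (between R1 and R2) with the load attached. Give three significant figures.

V ≈ 9.52 V

Below node A the series string R2+R3 = 42.90 kΩ sits in parallel with the 77.9 kΩ load: 27.66 kΩ.
V_A = 25.7 × 27.66/(47.0 + 27.66) = 9.52 V.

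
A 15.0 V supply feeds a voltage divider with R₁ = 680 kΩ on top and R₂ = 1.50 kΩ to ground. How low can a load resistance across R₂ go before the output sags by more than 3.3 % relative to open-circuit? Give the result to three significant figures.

Output resistance R_th = R₁‖R₂ = (680 × 1.50)/681.5 = 1.497 kΩ.
The fractional drop is R_th/(R_th + R_L); requiring this ≤ 0.0330 gives R_L ≥ R_th(1/0.0330 − 1) = 1.497 × 29.30 = 43.9 kΩ.

R_L(min) ≈ 43.9 kΩ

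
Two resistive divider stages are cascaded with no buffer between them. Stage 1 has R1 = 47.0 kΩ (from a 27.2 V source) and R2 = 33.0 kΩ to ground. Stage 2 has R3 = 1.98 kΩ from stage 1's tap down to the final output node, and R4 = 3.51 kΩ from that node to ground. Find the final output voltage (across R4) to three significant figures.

V_out ≈ 1.58 V

Stage 2 presents R3+R4 = 5.490 kΩ as a load on stage 1's tap.
Stage 1's lower leg becomes R2‖(R3+R4) = 4.707 kΩ, so V_mid = 27.2 × 4.707/51.71 = 2.476 V.
Stage 2 is itself unloaded: V_out = V_mid × R4/(R3+R4) = 2.476 × 3.51/5.490 = 1.58 V.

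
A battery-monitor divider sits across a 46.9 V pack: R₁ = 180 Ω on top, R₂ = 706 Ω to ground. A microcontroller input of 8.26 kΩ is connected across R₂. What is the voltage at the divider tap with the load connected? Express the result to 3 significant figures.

The load sits in parallel with R₂: R₂‖R_L = (706 × 8260) / (706 + 8260) = 650.4 Ω.
V_out = 46.9 × 650.4 / (180 + 650.4) = 46.9 × 650.4/830.4 = 36.7 V.
(Unloaded it would have been 37.4 V.)

V_out ≈ 36.7 V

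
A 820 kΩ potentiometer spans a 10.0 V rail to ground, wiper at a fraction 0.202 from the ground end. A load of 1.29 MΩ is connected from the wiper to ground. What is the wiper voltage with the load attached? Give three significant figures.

V ≈ 1.83 V

The wiper splits the pot into (1−α)R = 654.4 kΩ above and αR = 165.6 kΩ below.
Lower section ‖ load = 146.8 kΩ.
V_wiper = 10.0 × 146.8/(654.4 + 146.8) = 1.83 V.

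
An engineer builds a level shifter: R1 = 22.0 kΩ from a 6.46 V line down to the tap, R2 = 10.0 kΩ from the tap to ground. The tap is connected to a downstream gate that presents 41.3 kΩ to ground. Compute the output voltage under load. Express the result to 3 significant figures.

V_out ≈ 1.73 V

The load sits in parallel with R2: R2‖R_L = (10.0 × 41.3) / (10.0 + 41.3) = 8.051 kΩ.
V_out = 6.46 × 8.051 / (22.0 + 8.051) = 6.46 × 8.051/30.05 = 1.73 V.
(Unloaded it would have been 2.02 V.)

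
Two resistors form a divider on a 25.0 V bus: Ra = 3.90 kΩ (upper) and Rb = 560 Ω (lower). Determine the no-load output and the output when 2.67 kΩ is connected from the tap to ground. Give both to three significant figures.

Unloaded: 3.14 V; loaded: 2.65 V

Open-circuit: V = 25.0 × 560/(3900 + 560) = 3.14 V.
With the load, Rb becomes Rb‖R_L = 462.9 Ω, so V = 25.0 × 462.9/4363 = 2.65 V.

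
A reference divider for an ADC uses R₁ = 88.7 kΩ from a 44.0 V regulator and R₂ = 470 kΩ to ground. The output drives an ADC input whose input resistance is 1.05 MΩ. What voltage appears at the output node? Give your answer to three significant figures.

V_out ≈ 34.6 V

The load sits in parallel with R₂: R₂‖R_L = (470 × 1050) / (470 + 1050) = 324.7 kΩ.
V_out = 44.0 × 324.7 / (88.7 + 324.7) = 44.0 × 324.7/413.4 = 34.6 V.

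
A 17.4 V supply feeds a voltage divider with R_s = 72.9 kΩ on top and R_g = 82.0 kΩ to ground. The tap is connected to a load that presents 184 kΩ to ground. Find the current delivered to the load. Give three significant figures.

I_L ≈ 0.0414 mA

R_g‖R_L = 56.72 kΩ; V_out = 17.4 × 56.72/129.6 = 7.614 V.
I_L = V_out / R_L = 7.614 / 184 kΩ = 0.0414 mA.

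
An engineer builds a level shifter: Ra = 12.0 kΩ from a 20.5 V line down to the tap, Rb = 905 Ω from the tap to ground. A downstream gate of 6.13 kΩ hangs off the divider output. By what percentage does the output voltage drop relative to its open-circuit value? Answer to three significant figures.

The divider's output (Thévenin) resistance is Ra‖Rb = 841.5 Ω.
Fractional drop under load = R_th/(R_th + R_L) = 841.5 / (841.5 + 6130) = 0.1207.
So the output falls by 12.1 %.

12.1 %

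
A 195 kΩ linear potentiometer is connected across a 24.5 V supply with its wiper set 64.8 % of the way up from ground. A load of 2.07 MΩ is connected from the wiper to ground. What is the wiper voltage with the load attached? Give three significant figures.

The wiper splits the pot into (1−α)R = 68.64 kΩ above and αR = 126.4 kΩ below.
Lower section ‖ load = 119.1 kΩ.
V_wiper = 24.5 × 119.1/(68.64 + 119.1) = 15.5 V.

V ≈ 15.5 V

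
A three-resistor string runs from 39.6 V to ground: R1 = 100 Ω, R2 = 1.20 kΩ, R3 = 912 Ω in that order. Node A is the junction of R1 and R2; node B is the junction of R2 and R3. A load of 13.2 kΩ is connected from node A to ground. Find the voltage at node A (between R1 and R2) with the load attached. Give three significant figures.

V ≈ 37.5 V

Below node A the series string R2+R3 = 2112 Ω sits in parallel with the 13200 Ω load: 1821 Ω.
V_A = 39.6 × 1821/(100 + 1821) = 37.5 V.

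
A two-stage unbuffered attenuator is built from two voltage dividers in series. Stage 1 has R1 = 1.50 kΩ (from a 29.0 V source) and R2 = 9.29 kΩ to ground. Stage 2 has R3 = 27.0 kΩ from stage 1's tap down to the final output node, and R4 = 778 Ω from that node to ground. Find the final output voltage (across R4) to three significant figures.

V_out ≈ 0.668 V

Stage 2 presents R3+R4 = 27780 Ω as a load on stage 1's tap.
Stage 1's lower leg becomes R2‖(R3+R4) = 6962 Ω, so V_mid = 29.0 × 6962/8462 = 23.86 V.
Stage 2 is itself unloaded: V_out = V_mid × R4/(R3+R4) = 23.86 × 778/27780 = 0.668 V.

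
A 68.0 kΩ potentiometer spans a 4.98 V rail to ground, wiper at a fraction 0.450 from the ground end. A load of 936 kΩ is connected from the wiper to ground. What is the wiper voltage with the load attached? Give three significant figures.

The wiper splits the pot into (1−α)R = 37.40 kΩ above and αR = 30.60 kΩ below.
Lower section ‖ load = 29.63 kΩ.
V_wiper = 4.98 × 29.63/(37.40 + 29.63) = 2.20 V.

V ≈ 2.20 V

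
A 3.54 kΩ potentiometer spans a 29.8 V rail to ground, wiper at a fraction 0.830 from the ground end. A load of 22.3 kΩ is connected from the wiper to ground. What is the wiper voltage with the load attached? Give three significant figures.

V ≈ 24.2 V

The wiper splits the pot into (1−α)R = 601.8 Ω above and αR = 2938 Ω below.
Lower section ‖ load = 2596 Ω.
V_wiper = 29.8 × 2596/(601.8 + 2596) = 24.2 V.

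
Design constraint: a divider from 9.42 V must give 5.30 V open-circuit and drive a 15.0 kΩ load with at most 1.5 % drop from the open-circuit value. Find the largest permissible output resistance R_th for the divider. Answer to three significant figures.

Loading drop = R_th/(R_th + R_L) ≤ 0.0150, so R_th ≤ R_L · ε/(1−ε) = 15.0 kΩ × 0.0150/0.9850 = 228 Ω.

R_th ≤ 228 Ω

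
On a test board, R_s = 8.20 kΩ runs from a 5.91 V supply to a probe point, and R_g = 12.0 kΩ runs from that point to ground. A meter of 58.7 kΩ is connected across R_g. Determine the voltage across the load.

The load sits in parallel with R_g: R_g‖R_L = (12.0 × 58.7) / (12.0 + 58.7) = 9.963 kΩ.
V_out = 5.91 × 9.963 / (8.20 + 9.963) = 5.91 × 9.963/18.16 = 3.24 V.

V_out ≈ 3.24 V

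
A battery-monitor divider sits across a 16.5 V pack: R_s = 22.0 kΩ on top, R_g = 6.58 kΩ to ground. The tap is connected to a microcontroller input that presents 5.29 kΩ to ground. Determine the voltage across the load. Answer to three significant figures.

The load sits in parallel with R_g: R_g‖R_L = (6.58 × 5.29) / (6.58 + 5.29) = 2.932 kΩ.
V_out = 16.5 × 2.932 / (22.0 + 2.932) = 16.5 × 2.932/24.93 = 1.94 V.

V_out ≈ 1.94 V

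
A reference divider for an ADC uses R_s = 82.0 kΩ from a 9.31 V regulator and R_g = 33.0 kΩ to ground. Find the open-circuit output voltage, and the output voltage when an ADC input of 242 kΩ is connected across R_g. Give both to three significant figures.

Unloaded: 2.67 V; loaded: 2.43 V

Open-circuit: V = 9.31 × 33.0/(82.0 + 33.0) = 2.67 V.
With the load, R_g becomes R_g‖R_L = 29.04 kΩ, so V = 9.31 × 29.04/111.0 = 2.43 V.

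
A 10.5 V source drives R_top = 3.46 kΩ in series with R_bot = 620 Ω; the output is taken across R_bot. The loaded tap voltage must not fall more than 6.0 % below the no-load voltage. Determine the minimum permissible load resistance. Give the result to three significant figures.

Output resistance R_th = R_top‖R_bot = (3460 × 620)/4080 = 525.8 Ω.
The fractional drop is R_th/(R_th + R_L); requiring this ≤ 0.0600 gives R_L ≥ R_th(1/0.0600 − 1) = 525.8 × 15.67 = 8.24 kΩ.

R_L(min) ≈ 8.24 kΩ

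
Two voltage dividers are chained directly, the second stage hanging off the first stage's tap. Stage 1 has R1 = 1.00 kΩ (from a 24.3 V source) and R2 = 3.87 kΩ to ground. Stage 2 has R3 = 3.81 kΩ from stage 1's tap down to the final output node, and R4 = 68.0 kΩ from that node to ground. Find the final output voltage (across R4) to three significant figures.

Stage 2 presents R3+R4 = 71.81 kΩ as a load on stage 1's tap.
Stage 1's lower leg becomes R2‖(R3+R4) = 3.672 kΩ, so V_mid = 24.3 × 3.672/4.672 = 19.10 V.
Stage 2 is itself unloaded: V_out = V_mid × R4/(R3+R4) = 19.10 × 68.0/71.81 = 18.1 V.

V_out ≈ 18.1 V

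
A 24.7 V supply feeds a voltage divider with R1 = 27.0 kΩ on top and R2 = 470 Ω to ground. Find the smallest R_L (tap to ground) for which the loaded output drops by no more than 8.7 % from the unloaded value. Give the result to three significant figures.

R_L(min) ≈ 4.85 kΩ

Output resistance R_th = R1‖R2 = (27000 × 470)/27470 = 462.0 Ω.
The fractional drop is R_th/(R_th + R_L); requiring this ≤ 0.0870 gives R_L ≥ R_th(1/0.0870 − 1) = 462.0 × 10.49 = 4.85 kΩ.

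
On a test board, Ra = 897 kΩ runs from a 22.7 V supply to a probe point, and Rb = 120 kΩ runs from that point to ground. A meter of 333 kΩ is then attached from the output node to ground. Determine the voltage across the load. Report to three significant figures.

V_out ≈ 2.03 V

The load sits in parallel with Rb: Rb‖R_L = (120 × 333) / (120 + 333) = 88.21 kΩ.
V_out = 22.7 × 88.21 / (897 + 88.21) = 22.7 × 88.21/985.2 = 2.03 V.
(Unloaded it would have been 2.68 V.)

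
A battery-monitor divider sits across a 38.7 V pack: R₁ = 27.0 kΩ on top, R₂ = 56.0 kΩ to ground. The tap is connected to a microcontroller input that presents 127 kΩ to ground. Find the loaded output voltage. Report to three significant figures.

The load sits in parallel with R₂: R₂‖R_L = (56.0 × 127) / (56.0 + 127) = 38.86 kΩ.
V_out = 38.7 × 38.86 / (27.0 + 38.86) = 38.7 × 38.86/65.86 = 22.8 V.
(Unloaded it would have been 26.1 V.)

V_out ≈ 22.8 V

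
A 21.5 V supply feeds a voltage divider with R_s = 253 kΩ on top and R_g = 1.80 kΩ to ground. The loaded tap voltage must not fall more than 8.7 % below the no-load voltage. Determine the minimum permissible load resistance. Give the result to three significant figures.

Output resistance R_th = R_s‖R_g = (253 × 1.80)/254.8 = 1.787 kΩ.
The fractional drop is R_th/(R_th + R_L); requiring this ≤ 0.0870 gives R_L ≥ R_th(1/0.0870 − 1) = 1.787 × 10.49 = 18.8 kΩ.

R_L(min) ≈ 18.8 kΩ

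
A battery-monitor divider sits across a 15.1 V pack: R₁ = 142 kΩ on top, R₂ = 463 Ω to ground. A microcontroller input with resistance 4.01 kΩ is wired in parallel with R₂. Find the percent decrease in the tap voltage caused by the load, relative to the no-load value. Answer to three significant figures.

10.3 %

The divider's output (Thévenin) resistance is R₁‖R₂ = 461.5 Ω.
Fractional drop under load = R_th/(R_th + R_L) = 461.5 / (461.5 + 4010) = 0.1032.
So the output falls by 10.3 %.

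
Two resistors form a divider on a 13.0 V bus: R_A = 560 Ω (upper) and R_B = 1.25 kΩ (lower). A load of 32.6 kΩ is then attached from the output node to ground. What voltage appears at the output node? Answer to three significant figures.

V_out ≈ 8.87 V

The load sits in parallel with R_B: R_B‖R_L = (1250 × 32600) / (1250 + 32600) = 1204 Ω.
V_out = 13.0 × 1204 / (560 + 1204) = 13.0 × 1204/1764 = 8.87 V.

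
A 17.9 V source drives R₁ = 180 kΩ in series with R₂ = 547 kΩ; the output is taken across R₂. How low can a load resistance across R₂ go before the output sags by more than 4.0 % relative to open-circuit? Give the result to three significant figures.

R_L(min) ≈ 3.25 MΩ

Output resistance R_th = R₁‖R₂ = (180 × 547)/727.0 = 135.4 kΩ.
The fractional drop is R_th/(R_th + R_L); requiring this ≤ 0.0400 gives R_L ≥ R_th(1/0.0400 − 1) = 135.4 × 24.00 = 3.25 MΩ.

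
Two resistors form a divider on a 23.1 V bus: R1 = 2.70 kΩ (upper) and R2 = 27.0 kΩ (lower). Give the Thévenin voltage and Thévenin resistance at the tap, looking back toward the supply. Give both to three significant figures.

V_th = 21.0 V, R_th = 2.45 kΩ

V_th is the open-circuit tap voltage: 23.1 × 27.0/(2.70 + 27.0) = 21.0 V.
With the supply zeroed, R1 and R2 appear in parallel from the tap: R_th = R1‖R2 = (2.70 × 27.0)/29.70 = 2.45 kΩ.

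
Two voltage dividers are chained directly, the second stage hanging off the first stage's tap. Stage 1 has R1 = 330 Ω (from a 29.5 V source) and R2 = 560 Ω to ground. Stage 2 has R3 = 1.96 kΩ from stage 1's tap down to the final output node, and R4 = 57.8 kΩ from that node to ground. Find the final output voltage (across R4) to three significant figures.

V_out ≈ 17.9 V

Stage 2 presents R3+R4 = 59760 Ω as a load on stage 1's tap.
Stage 1's lower leg becomes R2‖(R3+R4) = 554.8 Ω, so V_mid = 29.5 × 554.8/884.8 = 18.50 V.
Stage 2 is itself unloaded: V_out = V_mid × R4/(R3+R4) = 18.50 × 57800/59760 = 17.9 V.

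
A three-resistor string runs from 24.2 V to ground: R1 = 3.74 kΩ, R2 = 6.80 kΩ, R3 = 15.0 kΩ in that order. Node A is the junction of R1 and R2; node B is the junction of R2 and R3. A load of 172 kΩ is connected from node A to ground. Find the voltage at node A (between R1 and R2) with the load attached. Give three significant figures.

Below node A the series string R2+R3 = 21.80 kΩ sits in parallel with the 172 kΩ load: 19.35 kΩ.
V_A = 24.2 × 19.35/(3.74 + 19.35) = 20.3 V.

V ≈ 20.3 V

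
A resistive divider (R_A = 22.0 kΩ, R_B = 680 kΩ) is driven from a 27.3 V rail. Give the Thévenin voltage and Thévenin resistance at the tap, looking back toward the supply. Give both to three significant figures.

V_th is the open-circuit tap voltage: 27.3 × 680/(22.0 + 680) = 26.4 V.
With the supply zeroed, R_A and R_B appear in parallel from the tap: R_th = R_A‖R_B = (22.0 × 680)/702.0 = 21.3 kΩ.

V_th = 26.4 V, R_th = 21.3 kΩ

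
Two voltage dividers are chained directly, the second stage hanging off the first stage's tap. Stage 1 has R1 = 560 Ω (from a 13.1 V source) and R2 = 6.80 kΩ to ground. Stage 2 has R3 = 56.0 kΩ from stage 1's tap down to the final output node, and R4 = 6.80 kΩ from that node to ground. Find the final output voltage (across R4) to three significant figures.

V_out ≈ 1.30 V

Stage 2 presents R3+R4 = 62800 Ω as a load on stage 1's tap.
Stage 1's lower leg becomes R2‖(R3+R4) = 6136 Ω, so V_mid = 13.1 × 6136/6696 = 12.00 V.
Stage 2 is itself unloaded: V_out = V_mid × R4/(R3+R4) = 12.00 × 6800/62800 = 1.30 V.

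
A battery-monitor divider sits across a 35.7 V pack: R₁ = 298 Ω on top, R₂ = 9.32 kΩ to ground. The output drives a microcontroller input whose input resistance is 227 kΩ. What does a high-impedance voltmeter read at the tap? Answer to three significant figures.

The load sits in parallel with R₂: R₂‖R_L = (9320 × 227000) / (9320 + 227000) = 8952 Ω.
V_out = 35.7 × 8952 / (298 + 8952) = 35.7 × 8952/9250 = 34.5 V.

V_out ≈ 34.5 V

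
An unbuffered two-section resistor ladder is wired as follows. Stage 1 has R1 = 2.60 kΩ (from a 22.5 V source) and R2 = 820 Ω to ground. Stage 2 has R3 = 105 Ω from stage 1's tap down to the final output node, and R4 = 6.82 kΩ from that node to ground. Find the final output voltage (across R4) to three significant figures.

V_out ≈ 4.87 V

Stage 2 presents R3+R4 = 6925 Ω as a load on stage 1's tap.
Stage 1's lower leg becomes R2‖(R3+R4) = 733.2 Ω, so V_mid = 22.5 × 733.2/3333 = 4.949 V.
Stage 2 is itself unloaded: V_out = V_mid × R4/(R3+R4) = 4.949 × 6820/6925 = 4.87 V.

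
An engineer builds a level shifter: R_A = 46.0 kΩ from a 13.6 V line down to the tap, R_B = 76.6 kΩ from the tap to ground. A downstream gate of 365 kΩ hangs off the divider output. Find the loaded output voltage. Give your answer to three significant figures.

The load sits in parallel with R_B: R_B‖R_L = (76.6 × 365) / (76.6 + 365) = 63.31 kΩ.
V_out = 13.6 × 63.31 / (46.0 + 63.31) = 13.6 × 63.31/109.3 = 7.88 V.

V_out ≈ 7.88 V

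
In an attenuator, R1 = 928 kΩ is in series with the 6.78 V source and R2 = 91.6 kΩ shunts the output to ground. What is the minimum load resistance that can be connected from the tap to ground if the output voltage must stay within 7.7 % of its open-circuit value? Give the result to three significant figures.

R_L(min) ≈ 999 kΩ

Output resistance R_th = R1‖R2 = (928 × 91.6)/1020 = 83.37 kΩ.
The fractional drop is R_th/(R_th + R_L); requiring this ≤ 0.0770 gives R_L ≥ R_th(1/0.0770 − 1) = 83.37 × 11.99 = 999 kΩ.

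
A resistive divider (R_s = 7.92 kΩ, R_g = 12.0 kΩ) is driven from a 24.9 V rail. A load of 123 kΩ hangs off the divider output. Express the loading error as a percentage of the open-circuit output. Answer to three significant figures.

The divider's output (Thévenin) resistance is R_s‖R_g = 4.771 kΩ.
Fractional drop under load = R_th/(R_th + R_L) = 4.771 / (4.771 + 123) = 0.03734.
So the output falls by 3.73 %.

3.73 %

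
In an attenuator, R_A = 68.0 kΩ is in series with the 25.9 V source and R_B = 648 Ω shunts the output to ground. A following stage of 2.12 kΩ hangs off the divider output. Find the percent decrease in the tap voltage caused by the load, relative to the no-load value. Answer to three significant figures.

The divider's output (Thévenin) resistance is R_A‖R_B = 641.9 Ω.
Fractional drop under load = R_th/(R_th + R_L) = 641.9 / (641.9 + 2120) = 0.2324.
So the output falls by 23.2 %.

23.2 %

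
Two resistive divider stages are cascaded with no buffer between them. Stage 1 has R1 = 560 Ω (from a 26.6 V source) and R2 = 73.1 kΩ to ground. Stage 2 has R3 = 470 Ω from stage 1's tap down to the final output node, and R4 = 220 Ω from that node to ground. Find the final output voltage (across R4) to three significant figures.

Stage 2 presents R3+R4 = 690.0 Ω as a load on stage 1's tap.
Stage 1's lower leg becomes R2‖(R3+R4) = 683.5 Ω, so V_mid = 26.6 × 683.5/1244 = 14.62 V.
Stage 2 is itself unloaded: V_out = V_mid × R4/(R3+R4) = 14.62 × 220/690.0 = 4.66 V.

V_out ≈ 4.66 V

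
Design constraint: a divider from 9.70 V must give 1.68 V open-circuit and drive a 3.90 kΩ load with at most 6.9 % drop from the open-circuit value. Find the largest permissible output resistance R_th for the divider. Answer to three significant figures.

Loading drop = R_th/(R_th + R_L) ≤ 0.0690, so R_th ≤ R_L · ε/(1−ε) = 3.90 kΩ × 0.0690/0.9310 = 289 Ω.

R_th ≤ 289 Ω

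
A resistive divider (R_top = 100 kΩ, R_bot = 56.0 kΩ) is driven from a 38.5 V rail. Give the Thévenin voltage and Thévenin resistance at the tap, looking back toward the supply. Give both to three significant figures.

V_th = 13.8 V, R_th = 35.9 kΩ

V_th is the open-circuit tap voltage: 38.5 × 56.0/(100 + 56.0) = 13.8 V.
With the supply zeroed, R_top and R_bot appear in parallel from the tap: R_th = R_top‖R_bot = (100 × 56.0)/156.0 = 35.9 kΩ.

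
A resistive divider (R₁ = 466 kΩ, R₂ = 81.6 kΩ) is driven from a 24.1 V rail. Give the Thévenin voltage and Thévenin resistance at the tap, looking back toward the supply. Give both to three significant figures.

V_th is the open-circuit tap voltage: 24.1 × 81.6/(466 + 81.6) = 3.59 V.
With the supply zeroed, R₁ and R₂ appear in parallel from the tap: R_th = R₁‖R₂ = (466 × 81.6)/547.6 = 69.4 kΩ.

V_th = 3.59 V, R_th = 69.4 kΩ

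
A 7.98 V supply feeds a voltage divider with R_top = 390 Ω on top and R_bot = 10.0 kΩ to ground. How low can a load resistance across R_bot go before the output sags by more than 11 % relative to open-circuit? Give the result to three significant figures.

R_L(min) ≈ 3.04 kΩ

Output resistance R_th = R_top‖R_bot = (390 × 10000)/10390 = 375.4 Ω.
The fractional drop is R_th/(R_th + R_L); requiring this ≤ 0.110 gives R_L ≥ R_th(1/0.110 − 1) = 375.4 × 8.091 = 3.04 kΩ.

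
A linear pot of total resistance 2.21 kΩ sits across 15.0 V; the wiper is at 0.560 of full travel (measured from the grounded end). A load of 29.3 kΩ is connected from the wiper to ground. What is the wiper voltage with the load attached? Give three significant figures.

The wiper splits the pot into (1−α)R = 972.4 Ω above and αR = 1238 Ω below.
Lower section ‖ load = 1187 Ω.
V_wiper = 15.0 × 1187/(972.4 + 1187) = 8.25 V.

V ≈ 8.25 V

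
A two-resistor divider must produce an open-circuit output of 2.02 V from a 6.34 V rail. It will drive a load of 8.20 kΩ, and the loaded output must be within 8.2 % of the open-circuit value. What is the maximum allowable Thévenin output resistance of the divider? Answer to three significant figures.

Loading drop = R_th/(R_th + R_L) ≤ 0.0820, so R_th ≤ R_L · ε/(1−ε) = 8.20 kΩ × 0.0820/0.9180 = 732 Ω.
(Any R1, R2 with R2/(R1+R2) = 0.319 and R1‖R2 ≤ 732 Ω will meet the spec.)

R_th ≤ 732 Ω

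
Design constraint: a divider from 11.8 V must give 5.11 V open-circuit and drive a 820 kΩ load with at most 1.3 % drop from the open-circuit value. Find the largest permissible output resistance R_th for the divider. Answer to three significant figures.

Loading drop = R_th/(R_th + R_L) ≤ 0.0130, so R_th ≤ R_L · ε/(1−ε) = 820 kΩ × 0.0130/0.9870 = 10.8 kΩ.

R_th ≤ 10.8 kΩ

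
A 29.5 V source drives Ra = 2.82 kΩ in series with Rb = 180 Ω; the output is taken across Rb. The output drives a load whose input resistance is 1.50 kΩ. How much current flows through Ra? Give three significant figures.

Rb‖R_L = 160.7 Ω, so the source sees Ra + Rb‖R_L = 2981 Ω.
I = 29.5 V / 2981 Ω = 9.90 mA.

I ≈ 9.90 mA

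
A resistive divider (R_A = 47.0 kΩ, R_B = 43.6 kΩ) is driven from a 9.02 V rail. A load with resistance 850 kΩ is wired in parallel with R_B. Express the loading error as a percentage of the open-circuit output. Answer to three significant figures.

The divider's output (Thévenin) resistance is R_A‖R_B = 22.62 kΩ.
Fractional drop under load = R_th/(R_th + R_L) = 22.62 / (22.62 + 850) = 0.02592.
So the output falls by 2.59 %.

2.59 %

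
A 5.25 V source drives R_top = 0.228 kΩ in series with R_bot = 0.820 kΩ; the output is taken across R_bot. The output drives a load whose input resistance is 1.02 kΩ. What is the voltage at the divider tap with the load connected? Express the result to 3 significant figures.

The load sits in parallel with R_bot: R_bot‖R_L = (820 × 1020) / (820 + 1020) = 454.6 Ω.
V_out = 5.25 × 454.6 / (228 + 454.6) = 5.25 × 454.6/682.6 = 3.50 V.
(Unloaded it would have been 4.11 V.)

V_out ≈ 3.50 V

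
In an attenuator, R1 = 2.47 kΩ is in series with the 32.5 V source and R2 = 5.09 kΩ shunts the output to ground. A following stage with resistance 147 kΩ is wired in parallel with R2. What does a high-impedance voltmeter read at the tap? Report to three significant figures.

The load sits in parallel with R2: R2‖R_L = (5.09 × 147) / (5.09 + 147) = 4.920 kΩ.
V_out = 32.5 × 4.920 / (2.47 + 4.920) = 32.5 × 4.920/7.390 = 21.6 V.
(Unloaded it would have been 21.9 V.)

V_out ≈ 21.6 V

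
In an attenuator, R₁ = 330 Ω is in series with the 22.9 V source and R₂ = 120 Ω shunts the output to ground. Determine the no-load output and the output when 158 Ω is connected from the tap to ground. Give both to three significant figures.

Open-circuit: V = 22.9 × 120/(330 + 120) = 6.11 V.
With the load, R₂ becomes R₂‖R_L = 68.20 Ω, so V = 22.9 × 68.20/398.2 = 3.92 V.

Unloaded: 6.11 V; loaded: 3.92 V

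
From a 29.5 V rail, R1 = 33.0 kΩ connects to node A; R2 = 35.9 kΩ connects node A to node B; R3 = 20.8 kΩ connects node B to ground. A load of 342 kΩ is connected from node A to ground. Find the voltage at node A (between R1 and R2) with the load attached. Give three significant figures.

V ≈ 17.6 V

Below node A the series string R2+R3 = 56.70 kΩ sits in parallel with the 342 kΩ load: 48.64 kΩ.
V_A = 29.5 × 48.64/(33.0 + 48.64) = 17.6 V.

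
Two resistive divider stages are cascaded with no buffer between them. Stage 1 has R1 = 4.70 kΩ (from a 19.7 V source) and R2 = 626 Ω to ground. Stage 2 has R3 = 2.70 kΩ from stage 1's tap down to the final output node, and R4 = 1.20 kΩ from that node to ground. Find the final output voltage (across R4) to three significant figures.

V_out ≈ 0.624 V

Stage 2 presents R3+R4 = 3900 Ω as a load on stage 1's tap.
Stage 1's lower leg becomes R2‖(R3+R4) = 539.4 Ω, so V_mid = 19.7 × 539.4/5239 = 2.028 V.
Stage 2 is itself unloaded: V_out = V_mid × R4/(R3+R4) = 2.028 × 1200/3900 = 0.624 V.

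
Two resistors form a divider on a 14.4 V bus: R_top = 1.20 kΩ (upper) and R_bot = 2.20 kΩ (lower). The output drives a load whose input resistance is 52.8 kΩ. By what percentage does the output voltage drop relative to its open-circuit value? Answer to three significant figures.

1.45 %

The divider's output (Thévenin) resistance is R_top‖R_bot = 0.7765 kΩ.
Fractional drop under load = R_th/(R_th + R_L) = 0.7765 / (0.7765 + 52.8) = 0.01449.
So the output falls by 1.45 %.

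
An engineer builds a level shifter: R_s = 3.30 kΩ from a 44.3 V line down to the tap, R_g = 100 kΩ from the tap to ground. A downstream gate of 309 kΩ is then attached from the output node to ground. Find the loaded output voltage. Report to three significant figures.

V_out ≈ 42.4 V

The load sits in parallel with R_g: R_g‖R_L = (100 × 309) / (100 + 309) = 75.55 kΩ.
V_out = 44.3 × 75.55 / (3.30 + 75.55) = 44.3 × 75.55/78.85 = 42.4 V.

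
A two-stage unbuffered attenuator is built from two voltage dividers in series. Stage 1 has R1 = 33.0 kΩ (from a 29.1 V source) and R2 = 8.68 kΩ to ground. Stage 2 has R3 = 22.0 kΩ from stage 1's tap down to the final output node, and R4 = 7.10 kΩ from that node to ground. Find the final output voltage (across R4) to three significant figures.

V_out ≈ 1.20 V

Stage 2 presents R3+R4 = 29.10 kΩ as a load on stage 1's tap.
Stage 1's lower leg becomes R2‖(R3+R4) = 6.686 kΩ, so V_mid = 29.1 × 6.686/39.69 = 4.902 V.
Stage 2 is itself unloaded: V_out = V_mid × R4/(R3+R4) = 4.902 × 7.10/29.10 = 1.20 V.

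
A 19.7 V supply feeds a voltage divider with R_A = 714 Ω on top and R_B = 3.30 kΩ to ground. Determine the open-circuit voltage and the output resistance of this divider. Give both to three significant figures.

V_th = 16.2 V, R_th = 587 Ω

V_th is the open-circuit tap voltage: 19.7 × 3300/(714 + 3300) = 16.2 V.
With the supply zeroed, R_A and R_B appear in parallel from the tap: R_th = R_A‖R_B = (714 × 3300)/4014 = 587 Ω.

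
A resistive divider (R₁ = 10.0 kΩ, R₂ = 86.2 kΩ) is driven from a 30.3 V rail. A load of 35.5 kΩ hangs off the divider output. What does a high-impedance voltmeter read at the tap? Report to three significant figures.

The load sits in parallel with R₂: R₂‖R_L = (86.2 × 35.5) / (86.2 + 35.5) = 25.14 kΩ.
V_out = 30.3 × 25.14 / (10.0 + 25.14) = 30.3 × 25.14/35.14 = 21.7 V.

V_out ≈ 21.7 V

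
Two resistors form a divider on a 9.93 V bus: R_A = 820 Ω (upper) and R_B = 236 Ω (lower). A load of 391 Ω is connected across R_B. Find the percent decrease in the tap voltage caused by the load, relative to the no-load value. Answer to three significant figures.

Unloaded V = 9.93 × 236/1056 = 2.219 V.
Loaded: R_B‖R_L = 147.2 Ω, giving V = 9.93 × 147.2/967.2 = 1.511 V.
Drop = (2.219 − 1.511) / 2.219 = 31.9 %.

31.9 %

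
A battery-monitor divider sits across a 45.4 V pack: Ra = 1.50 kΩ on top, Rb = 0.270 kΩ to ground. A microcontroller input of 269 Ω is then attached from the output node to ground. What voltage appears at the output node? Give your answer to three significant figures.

The load sits in parallel with Rb: Rb‖R_L = (270 × 269) / (270 + 269) = 134.7 Ω.
V_out = 45.4 × 134.7 / (1500 + 134.7) = 45.4 × 134.7/1635 = 3.74 V.
(Unloaded it would have been 6.93 V.)

V_out ≈ 3.74 V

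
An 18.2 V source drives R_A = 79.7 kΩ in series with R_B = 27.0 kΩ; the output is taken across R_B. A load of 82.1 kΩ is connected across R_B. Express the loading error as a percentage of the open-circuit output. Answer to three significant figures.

Unloaded V = 18.2 × 27.0/106.7 = 4.605 V.
Loaded: R_B‖R_L = 20.32 kΩ, giving V = 18.2 × 20.32/100.0 = 3.697 V.
Drop = (4.605 − 3.697) / 4.605 = 19.7 %.

19.7 %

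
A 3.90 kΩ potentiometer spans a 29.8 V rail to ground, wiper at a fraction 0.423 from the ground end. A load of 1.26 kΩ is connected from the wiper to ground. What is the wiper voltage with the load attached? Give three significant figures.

V ≈ 7.18 V

The wiper splits the pot into (1−α)R = 2.250 kΩ above and αR = 1.650 kΩ below.
Lower section ‖ load = 0.7144 kΩ.
V_wiper = 29.8 × 0.7144/(2.250 + 0.7144) = 7.18 V.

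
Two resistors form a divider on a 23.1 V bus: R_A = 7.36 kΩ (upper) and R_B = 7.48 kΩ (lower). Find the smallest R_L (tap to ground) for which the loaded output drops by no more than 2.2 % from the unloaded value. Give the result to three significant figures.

Output resistance R_th = R_A‖R_B = (7.36 × 7.48)/14.84 = 3.710 kΩ.
The fractional drop is R_th/(R_th + R_L); requiring this ≤ 0.0220 gives R_L ≥ R_th(1/0.0220 − 1) = 3.710 × 44.45 = 165 kΩ.

R_L(min) ≈ 165 kΩ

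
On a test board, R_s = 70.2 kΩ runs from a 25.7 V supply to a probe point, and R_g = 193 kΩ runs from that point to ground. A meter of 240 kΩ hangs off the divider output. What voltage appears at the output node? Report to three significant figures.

V_out ≈ 15.5 V

The load sits in parallel with R_g: R_g‖R_L = (193 × 240) / (193 + 240) = 107.0 kΩ.
V_out = 25.7 × 107.0 / (70.2 + 107.0) = 25.7 × 107.0/177.2 = 15.5 V.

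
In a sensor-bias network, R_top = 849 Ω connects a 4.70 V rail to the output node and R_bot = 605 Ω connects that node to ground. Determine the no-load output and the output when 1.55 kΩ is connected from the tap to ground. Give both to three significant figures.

Unloaded: 1.96 V; loaded: 1.59 V

Open-circuit: V = 4.70 × 605/(849 + 605) = 1.96 V.
With the load, R_bot becomes R_bot‖R_L = 435.2 Ω, so V = 4.70 × 435.2/1284 = 1.59 V.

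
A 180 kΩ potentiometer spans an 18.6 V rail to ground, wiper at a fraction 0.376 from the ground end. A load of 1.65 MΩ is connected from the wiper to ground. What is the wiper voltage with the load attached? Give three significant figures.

V ≈ 6.82 V

The wiper splits the pot into (1−α)R = 112.3 kΩ above and αR = 67.68 kΩ below.
Lower section ‖ load = 65.01 kΩ.
V_wiper = 18.6 × 65.01/(112.3 + 65.01) = 6.82 V.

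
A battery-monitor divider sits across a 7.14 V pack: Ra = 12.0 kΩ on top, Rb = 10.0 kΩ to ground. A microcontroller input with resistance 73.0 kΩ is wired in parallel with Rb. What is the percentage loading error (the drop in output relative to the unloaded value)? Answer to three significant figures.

6.95 %

The divider's output (Thévenin) resistance is Ra‖Rb = 5.455 kΩ.
Fractional drop under load = R_th/(R_th + R_L) = 5.455 / (5.455 + 73.0) = 0.06952.
So the output falls by 6.95 %.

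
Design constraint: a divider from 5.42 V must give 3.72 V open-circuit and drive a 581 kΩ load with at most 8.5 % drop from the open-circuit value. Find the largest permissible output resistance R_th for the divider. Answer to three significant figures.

R_th ≤ 54.0 kΩ

Loading drop = R_th/(R_th + R_L) ≤ 0.0850, so R_th ≤ R_L · ε/(1−ε) = 581 kΩ × 0.0850/0.9150 = 54.0 kΩ.
(Any R1, R2 with R2/(R1+R2) = 0.686 and R1‖R2 ≤ 54.0 kΩ will meet the spec.)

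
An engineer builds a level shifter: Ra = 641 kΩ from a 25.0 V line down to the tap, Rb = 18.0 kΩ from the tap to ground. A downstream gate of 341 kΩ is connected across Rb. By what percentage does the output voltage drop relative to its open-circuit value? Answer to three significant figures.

4.88 %

The divider's output (Thévenin) resistance is Ra‖Rb = 17.51 kΩ.
Fractional drop under load = R_th/(R_th + R_L) = 17.51 / (17.51 + 341) = 0.04884.
So the output falls by 4.88 %.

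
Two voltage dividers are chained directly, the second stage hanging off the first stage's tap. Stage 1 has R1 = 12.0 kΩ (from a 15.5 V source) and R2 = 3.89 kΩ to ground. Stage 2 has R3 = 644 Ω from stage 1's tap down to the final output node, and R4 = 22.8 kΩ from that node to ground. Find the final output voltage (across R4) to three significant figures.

V_out ≈ 3.28 V

Stage 2 presents R3+R4 = 23440 Ω as a load on stage 1's tap.
Stage 1's lower leg becomes R2‖(R3+R4) = 3336 Ω, so V_mid = 15.5 × 3336/15340 = 3.372 V.
Stage 2 is itself unloaded: V_out = V_mid × R4/(R3+R4) = 3.372 × 22800/23440 = 3.28 V.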